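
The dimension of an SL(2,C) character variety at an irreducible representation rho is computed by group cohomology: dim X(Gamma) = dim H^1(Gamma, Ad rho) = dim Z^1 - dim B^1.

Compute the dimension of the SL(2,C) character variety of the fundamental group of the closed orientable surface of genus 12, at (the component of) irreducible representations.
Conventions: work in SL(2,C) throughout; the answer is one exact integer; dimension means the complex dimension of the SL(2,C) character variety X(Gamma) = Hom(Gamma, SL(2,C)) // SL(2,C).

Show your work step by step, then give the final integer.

66

pi_1 of the closed genus-12 surface has 24 generators bound by the single product-of-commutators relator.
Unconstrained cocycle data is one sl_2 vector per generator (72 dimensions), cut by the relator condition d_2(z) = 0.
d_2 is surjective at irreducible rho (its cokernel H^2 is dual to H^0 = 0), so dim Z^1 = 72 - 3 = 69.
dim B^1 = 3 (coboundaries, injective at irreducible rho).
Hence dim X = 69 - 3 = 66.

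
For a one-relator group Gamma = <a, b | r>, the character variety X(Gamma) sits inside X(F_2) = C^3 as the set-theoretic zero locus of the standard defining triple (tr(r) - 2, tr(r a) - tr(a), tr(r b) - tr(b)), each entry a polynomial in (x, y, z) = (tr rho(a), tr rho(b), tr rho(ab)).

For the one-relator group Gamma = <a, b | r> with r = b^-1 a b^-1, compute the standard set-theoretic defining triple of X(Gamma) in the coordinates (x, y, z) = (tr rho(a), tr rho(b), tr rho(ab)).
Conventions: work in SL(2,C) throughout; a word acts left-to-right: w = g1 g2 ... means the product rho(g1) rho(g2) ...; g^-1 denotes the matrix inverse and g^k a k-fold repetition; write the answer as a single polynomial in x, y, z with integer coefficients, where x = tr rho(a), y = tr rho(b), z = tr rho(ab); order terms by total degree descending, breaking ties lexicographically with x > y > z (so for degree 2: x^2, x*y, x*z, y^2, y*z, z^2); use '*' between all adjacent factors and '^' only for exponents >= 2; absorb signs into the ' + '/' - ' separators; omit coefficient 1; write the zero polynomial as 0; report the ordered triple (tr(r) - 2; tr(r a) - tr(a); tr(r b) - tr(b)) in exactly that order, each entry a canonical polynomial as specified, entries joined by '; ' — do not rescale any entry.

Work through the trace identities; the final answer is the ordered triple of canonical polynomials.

trace(b^-1 a) = trace(a) * trace(b) - trace(a b) = x*y - z
trace(b^-1 a b^-1) = trace(b^-1 a) * trace(b) - trace(b^-1 a b) = x*y^2 - y*z - x
trace(a^2) = trace(a) * trace(a) - trace(1)   [square of a] = x^2 - 2
trace(a^2 b) = trace(a) * trace(b a) - trace(b)   [square of a] = x*z - y
trace(a b^-1 a) = trace(a^2) * trace(b) - trace(a^2 b)   [inverse elimination on b] = x^2*y - x*z - y
trace(a b a b) = trace(b a) * trace(b a) - trace(1)   [split at a repeated b] = z^2 - 2
trace(a b^-1 a b) = trace(a b a) * trace(b) - trace(a b a b)   [inverse elimination on b] = x*y*z - y^2 - z^2 + 2
trace(b^-1 a b^-1 a) = trace(a b^-1 a) * trace(b) - trace(a b^-1 a b)   [inverse elimination on b] = x^2*y^2 - 2*x*y*z + z^2 - 2
assemble the triple (trace(r) - 2; trace(r a) - x; trace(r b) - y)

x*y^2 - y*z - x - 2; x^2*y^2 - 2*x*y*z + z^2 - x - 2; x*y - y - z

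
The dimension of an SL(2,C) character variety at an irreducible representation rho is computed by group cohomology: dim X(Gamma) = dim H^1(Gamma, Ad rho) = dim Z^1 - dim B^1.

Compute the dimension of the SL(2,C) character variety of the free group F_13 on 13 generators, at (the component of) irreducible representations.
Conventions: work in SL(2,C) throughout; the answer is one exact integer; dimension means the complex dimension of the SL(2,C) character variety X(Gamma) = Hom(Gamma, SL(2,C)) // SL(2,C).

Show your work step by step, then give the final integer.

The free group F_13: 13 generators, no relators.
A cocycle picks one sl_2 vector per generator freely, giving dim Z^1 = 3*13 = 39.
Irreducibility makes the coboundary map sl_2 -> Z^1 injective (trivial centralizer), so dim B^1 = 3.
dim X = dim H^1 = dim Z^1 - dim B^1 = 39 - 3 = 36.

36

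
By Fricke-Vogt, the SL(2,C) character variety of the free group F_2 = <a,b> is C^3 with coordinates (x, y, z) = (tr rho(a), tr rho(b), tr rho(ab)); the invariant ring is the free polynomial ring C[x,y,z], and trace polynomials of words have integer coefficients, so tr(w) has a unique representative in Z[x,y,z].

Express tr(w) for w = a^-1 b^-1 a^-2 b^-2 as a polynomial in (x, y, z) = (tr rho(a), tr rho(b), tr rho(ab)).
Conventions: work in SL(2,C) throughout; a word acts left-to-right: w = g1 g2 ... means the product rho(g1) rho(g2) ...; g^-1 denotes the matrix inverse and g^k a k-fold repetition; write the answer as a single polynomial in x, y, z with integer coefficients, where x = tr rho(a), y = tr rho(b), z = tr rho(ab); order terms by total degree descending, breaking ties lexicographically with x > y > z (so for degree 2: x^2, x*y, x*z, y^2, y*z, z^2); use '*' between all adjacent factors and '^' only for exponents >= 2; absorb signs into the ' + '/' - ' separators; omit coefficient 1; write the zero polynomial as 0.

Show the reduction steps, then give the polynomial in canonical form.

x*y*z^2 - x^2*z - y^2*z + z

use: tr(b^-1) = tr(b) = y
use: tr(b^-2) = tr(b^-1) tr(b) - tr(1) = y^2 - 2
use: tr(b^-3) = tr(b^-2) tr(b) - tr(b^-1) = y^3 - 3*y
apply: tr(b^-1 a) = tr(a) tr(b) - tr(a b) = x*y - z
apply: tr(b^-2 a) = tr(b^-1 a) tr(b) - tr(b^-1 a b) = x*y^2 - y*z - x
apply: tr(b^-3 a) = tr(b^-2 a) tr(b) - tr(b^-2 a b) = x*y^3 - y^2*z - 2*x*y + z
tr(b^-1 a^-1 b^-2) = tr(b^-3) tr(a) - tr(b^-3 a) = y^2*z - x*y - z
tr(a^2) = tr(a) tr(a) - tr(1) = x^2 - 2
tr(a^2 b) = tr(a) tr(b a) - tr(b) = x*z - y
use: tr(a b^-1 a) = tr(a^2) tr(b) - tr(a^2 b) = x^2*y - x*z - y
apply: tr(a b a b) = tr(a b) tr(a b) - tr(1) = z^2 - 2
tr(a b^-1 a b) = tr(a b a) tr(b) - tr(a b a b) = x*y*z - y^2 - z^2 + 2
tr(a b^-1 a b^-1) = tr(a b^-1 a) tr(b) - tr(a b^-1 a b) = x^2*y^2 - 2*x*y*z + z^2 - 2
use: tr(b^-2 a b^-1 a) = tr(a b^-1 a b^-1) tr(b) - tr(a b^-1 a) = x^2*y^3 - 2*x*y^2*z - x^2*y + y*z^2 + x*z - y
use: tr(b^-1 a^-1 b^-2 a) = tr(b^-2 a b^-1) tr(a) - tr(b^-2 a b^-1 a) = x*y^2*z - x^2*y - y*z^2 + y
tr(b^-2 a^-1 b^-1 a^-1) = tr(b^-1 a^-1 b^-2) tr(a) - tr(b^-1 a^-1 b^-2 a) = y*z^2 - x*z - y
tr(a^-1 b^-1 a^-2 b^-2) = tr(b^-2 a^-1 b^-1 a^-1) tr(a) - tr(b^-2 a^-1 b^-1) = x*y*z^2 - x^2*z - y^2*z + z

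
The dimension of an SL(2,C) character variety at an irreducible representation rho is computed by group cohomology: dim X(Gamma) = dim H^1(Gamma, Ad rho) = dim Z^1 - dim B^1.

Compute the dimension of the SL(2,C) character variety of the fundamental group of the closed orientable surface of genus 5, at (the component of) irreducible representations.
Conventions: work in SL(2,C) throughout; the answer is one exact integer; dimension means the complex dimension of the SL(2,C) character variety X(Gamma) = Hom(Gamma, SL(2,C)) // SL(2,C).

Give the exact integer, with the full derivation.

pi_1 of the closed genus-5 surface has 10 generators bound by the single product-of-commutators relator.
Before the relator condition, cocycle space has dim 3*10 = 30.
d_2 is surjective at irreducible rho (its cokernel H^2 is dual to H^0 = 0), so dim Z^1 = 30 - 3 = 27.
Coboundaries contribute dim B^1 = 3 (injective at irreducible rho).
dim X = dim H^1 = 27 - 3 = 24.

24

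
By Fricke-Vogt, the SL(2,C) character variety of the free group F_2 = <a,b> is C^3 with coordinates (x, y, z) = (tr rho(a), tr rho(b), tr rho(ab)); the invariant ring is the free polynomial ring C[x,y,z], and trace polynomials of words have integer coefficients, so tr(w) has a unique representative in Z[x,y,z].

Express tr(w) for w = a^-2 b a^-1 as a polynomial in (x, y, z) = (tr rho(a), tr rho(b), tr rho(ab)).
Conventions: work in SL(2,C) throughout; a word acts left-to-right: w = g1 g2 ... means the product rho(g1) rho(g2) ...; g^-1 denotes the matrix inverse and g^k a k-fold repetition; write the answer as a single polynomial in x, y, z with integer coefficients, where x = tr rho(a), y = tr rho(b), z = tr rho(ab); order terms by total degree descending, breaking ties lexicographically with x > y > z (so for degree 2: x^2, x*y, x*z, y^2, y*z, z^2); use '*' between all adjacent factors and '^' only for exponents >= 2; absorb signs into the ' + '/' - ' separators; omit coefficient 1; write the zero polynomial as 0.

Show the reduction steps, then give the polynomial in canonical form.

trace(a^-1 b) = trace(b) * trace(a) - trace(b a) = x*y - z
trace(a^-2 b) = trace(a^-1 b) * trace(a) - trace(a^-1 b a) = x^2*y - x*z - y
trace(a^-2 b a^-1) = trace(a^-2 b) * trace(a) - trace(a^-2 b a) = x^3*y - x^2*z - 2*x*y + z

x^3*y - x^2*z - 2*x*y + z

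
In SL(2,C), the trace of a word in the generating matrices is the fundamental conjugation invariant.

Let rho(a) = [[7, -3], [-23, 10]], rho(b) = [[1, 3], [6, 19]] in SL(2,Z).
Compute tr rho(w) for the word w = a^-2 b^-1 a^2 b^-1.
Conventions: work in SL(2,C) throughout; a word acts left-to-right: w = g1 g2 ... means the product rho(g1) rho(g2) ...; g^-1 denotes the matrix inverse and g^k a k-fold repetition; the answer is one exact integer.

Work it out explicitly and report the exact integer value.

7114133

rho(a^-1) = [[10, 3], [23, 7]]
... * rho(a^-1) = [[10, 3], [23, 7]]  ->  [[169, 51], [391, 118]]
... * rho(b^-1) = [[19, -3], [-6, 1]]  ->  [[2905, -456], [6721, -1055]]
... * rho(a) = [[7, -3], [-23, 10]]  ->  [[30823, -13275], [71312, -30713]]
... * rho(a) = [[7, -3], [-23, 10]]  ->  [[521086, -225219], [1205583, -521066]]
... * rho(b^-1) = [[19, -3], [-6, 1]]  ->  [[11251948, -1788477], [26032473, -4137815]]
tr = 11251948 + -4137815 = 7114133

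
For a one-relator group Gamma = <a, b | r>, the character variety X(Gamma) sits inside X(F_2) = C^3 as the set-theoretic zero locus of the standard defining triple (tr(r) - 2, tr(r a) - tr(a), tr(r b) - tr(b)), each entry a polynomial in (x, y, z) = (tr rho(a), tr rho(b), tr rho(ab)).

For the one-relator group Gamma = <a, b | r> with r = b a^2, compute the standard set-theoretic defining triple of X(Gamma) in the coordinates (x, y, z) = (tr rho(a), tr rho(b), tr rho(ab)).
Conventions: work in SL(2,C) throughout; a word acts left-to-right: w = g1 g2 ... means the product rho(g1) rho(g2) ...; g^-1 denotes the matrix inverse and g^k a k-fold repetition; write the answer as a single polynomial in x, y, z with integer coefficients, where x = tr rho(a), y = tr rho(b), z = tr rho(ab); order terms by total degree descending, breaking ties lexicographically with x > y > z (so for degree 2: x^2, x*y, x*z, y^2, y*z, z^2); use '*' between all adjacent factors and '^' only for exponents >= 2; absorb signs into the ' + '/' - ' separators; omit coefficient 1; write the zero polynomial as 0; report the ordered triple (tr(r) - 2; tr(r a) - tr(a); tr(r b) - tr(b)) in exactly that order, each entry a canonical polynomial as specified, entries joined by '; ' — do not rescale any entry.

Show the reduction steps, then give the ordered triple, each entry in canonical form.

x*z - y - 2; x^2*z - x*y - x - z; x*y*z - x^2 - y^2 - y + 2

trace(b a^2) = trace(a) trace(b a) - trace(b) = x*z - y
trace(b a^3) = trace(a) trace(b a^2) - trace(b a) = x^2*z - x*y - z
trace(b^2 a) = trace(b) trace(a b) - trace(a) = y*z - x
trace(b^2) = trace(b) trace(b) - trace(1) = y^2 - 2
trace(b a^2 b) = trace(a) trace(b^2 a) - trace(b^2) = x*y*z - x^2 - y^2 + 2
assemble the triple (trace(r) - 2; trace(r a) - x; trace(r b) - y)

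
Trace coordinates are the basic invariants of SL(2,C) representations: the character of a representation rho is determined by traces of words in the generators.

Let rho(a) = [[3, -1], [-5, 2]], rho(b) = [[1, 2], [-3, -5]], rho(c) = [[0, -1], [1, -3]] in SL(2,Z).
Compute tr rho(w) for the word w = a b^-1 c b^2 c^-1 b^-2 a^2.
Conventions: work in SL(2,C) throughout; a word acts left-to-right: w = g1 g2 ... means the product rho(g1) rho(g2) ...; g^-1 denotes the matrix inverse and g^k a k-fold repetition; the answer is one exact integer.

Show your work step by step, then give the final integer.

rho(a) = [[3, -1], [-5, 2]]
... * rho(b^-1) = [[-5, -2], [3, 1]]  ->  [[-18, -7], [31, 12]]
... * rho(c) = [[0, -1], [1, -3]]  ->  [[-7, 39], [12, -67]]
... * rho(b) = [[1, 2], [-3, -5]]  ->  [[-124, -209], [213, 359]]
... * rho(b) = [[1, 2], [-3, -5]]  ->  [[503, 797], [-864, -1369]]
... * rho(c^-1) = [[-3, 1], [-1, 0]]  ->  [[-2306, 503], [3961, -864]]
... * rho(b^-1) = [[-5, -2], [3, 1]]  ->  [[13039, 5115], [-22397, -8786]]
... * rho(b^-1) = [[-5, -2], [3, 1]]  ->  [[-49850, -20963], [85627, 36008]]
... * rho(a) = [[3, -1], [-5, 2]]  ->  [[-44735, 7924], [76841, -13611]]
... * rho(a) = [[3, -1], [-5, 2]]  ->  [[-173825, 60583], [298578, -104063]]
tr = -173825 + -104063 = -277888

-277888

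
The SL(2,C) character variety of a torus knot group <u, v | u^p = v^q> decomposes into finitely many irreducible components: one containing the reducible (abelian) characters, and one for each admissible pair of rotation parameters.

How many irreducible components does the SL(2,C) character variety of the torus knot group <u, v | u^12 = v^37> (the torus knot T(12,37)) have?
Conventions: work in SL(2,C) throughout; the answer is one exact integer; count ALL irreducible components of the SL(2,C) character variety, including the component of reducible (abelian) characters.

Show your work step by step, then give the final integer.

199

In the torus knot group T(12,37), u^12 = v^37 is central, so an irreducible representation sends it to +I or -I (Schur).
On an irreducible component, tr(u) is locked at 2*cos(pi*alpha/12) for some alpha in 1..11, and tr(v) at 2*cos(pi*beta/37) for some beta in 1..36.
u^12 = (-1)^alpha I and v^37 = (-1)^beta I must agree, so alpha and beta have equal parity.
Counting: 6 odd alphas x 18 odd betas + 5 even alphas x 18 even betas = 108 + 90 = 198.
Total: 198 irreducible-character components + 1 reducible (abelian) component = 199.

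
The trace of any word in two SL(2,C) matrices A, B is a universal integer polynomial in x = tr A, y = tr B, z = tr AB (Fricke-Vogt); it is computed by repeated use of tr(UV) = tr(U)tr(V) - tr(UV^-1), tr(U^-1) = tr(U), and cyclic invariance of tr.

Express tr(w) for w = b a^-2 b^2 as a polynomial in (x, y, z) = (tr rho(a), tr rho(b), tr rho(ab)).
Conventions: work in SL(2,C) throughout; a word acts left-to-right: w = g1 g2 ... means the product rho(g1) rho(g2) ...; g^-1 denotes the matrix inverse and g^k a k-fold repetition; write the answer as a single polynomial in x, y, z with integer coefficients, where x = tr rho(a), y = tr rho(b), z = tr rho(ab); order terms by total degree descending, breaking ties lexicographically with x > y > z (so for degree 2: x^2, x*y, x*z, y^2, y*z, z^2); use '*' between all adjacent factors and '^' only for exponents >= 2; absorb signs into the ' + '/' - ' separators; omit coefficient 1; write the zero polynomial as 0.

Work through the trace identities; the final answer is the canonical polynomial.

reduce: trace(b^2) = trace(b) trace(b) - trace(1) = y^2 - 2
so trace(b^3) = trace(b) trace(b^2) - trace(b) = y^3 - 3*y
trace(b a b) = trace(b) trace(a b) - trace(a) = y*z - x
trace(b^3 a) = trace(b) trace(b a b) - trace(b a) = y^2*z - x*y - z
trace(a^-1 b^3) = trace(b^3) trace(a) - trace(b^3 a) = x*y^3 - y^2*z - 2*x*y + z
trace(b a^-2 b^2) = trace(a^-1 b^3) trace(a) - trace(a^-1 b^3 a) = x^2*y^3 - x*y^2*z - 2*x^2*y - y^3 + x*z + 3*y

x^2*y^3 - x*y^2*z - 2*x^2*y - y^3 + x*z + 3*y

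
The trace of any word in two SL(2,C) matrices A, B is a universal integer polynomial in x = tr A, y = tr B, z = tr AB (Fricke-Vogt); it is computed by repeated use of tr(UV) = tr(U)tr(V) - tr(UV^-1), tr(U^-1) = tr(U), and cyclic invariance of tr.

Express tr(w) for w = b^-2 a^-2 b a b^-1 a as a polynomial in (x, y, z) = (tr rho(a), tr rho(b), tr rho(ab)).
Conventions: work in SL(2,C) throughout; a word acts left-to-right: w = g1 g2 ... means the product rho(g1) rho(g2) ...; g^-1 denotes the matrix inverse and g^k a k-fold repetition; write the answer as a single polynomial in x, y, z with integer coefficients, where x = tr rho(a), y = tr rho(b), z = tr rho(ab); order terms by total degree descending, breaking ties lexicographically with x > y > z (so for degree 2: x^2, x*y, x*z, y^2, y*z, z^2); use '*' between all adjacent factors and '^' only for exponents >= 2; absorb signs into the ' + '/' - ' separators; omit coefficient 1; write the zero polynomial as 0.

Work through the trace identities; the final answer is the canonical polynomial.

-x^3*y^3*z + x^4*y^2 + x^2*y^4 + 2*x^2*y^2*z^2 - x^3*y*z - x*y^3*z - x*y*z^3 - 4*x^2*y^2 + 5*x*y*z - x^2 - z^2 + 2

reduce: tr(a^2) = tr(a)*tr(a) - tr(1)  (reduce the a square) = x^2 - 2
tr(a^2 b) = tr(a)*tr(b a) - tr(b)  (reduce the a square) = x*z - y
tr(a^2 b^-1) = tr(a^2)*tr(b) - tr(a^2 b)  (eliminate b^-1) = x^2*y - x*z - y
tr(a b a^2) = tr(a)*tr(a b a) - tr(a b)  (reduce the a square) = x^2*z - x*y - z
reduce: tr(b a b a) = tr(b a)*tr(b a) - tr(1)  (split on b) = z^2 - 2
so tr(b a b) = tr(b)*tr(a b) - tr(a)  (reduce the b square) = y*z - x
tr(a b a^2 b) = tr(a)*tr(b a b a) - tr(b a b)  (reduce the a square) = x*z^2 - y*z - x
tr(b^-1 a b a^2) = tr(a b a^2)*tr(b) - tr(a b a^2 b)  (eliminate b^-1) = x^2*y*z - x*y^2 - x*z^2 + x
tr(b a^2 b^-2 a) = tr(b^-1 a b a^2)*tr(b) - tr(b^-1 a b a^2 b)  (eliminate b^-1) = x^2*y^2*z - x*y^3 - x*y*z^2 - x^2*z + 2*x*y + z
reduce: tr(a^-1 b a^2 b^-2) = tr(b a^2 b^-2)*tr(a) - tr(b a^2 b^-2 a)  (eliminate a^-1) = -x^2*y^2*z + x^3*y + x*y^3 + x*y*z^2 - 3*x*y - z
tr(a b^-2 a^-2 b a) = tr(a^-1 b a^2 b^-2)*tr(a) - tr(a^-1 b a^2 b^-2 a)  (eliminate a^-1) = -x^3*y^2*z + x^4*y + x^2*y^3 + x^2*y*z^2 - 4*x^2*y + y
so tr(a b a b a b) = tr(a b a b)*tr(a b) - tr(b a)  (split on a) = z^3 - 3*z
tr(b a b a b^-1 a) = tr(a b a b a)*tr(b) - tr(a b a b a b)  (eliminate b^-1) = x*y*z^2 - y^2*z - z^3 - x*y + 3*z
so tr(a^-1 b a b a b^-1) = tr(b a b a b^-1)*tr(a) - tr(b a b a b^-1 a)  (eliminate a^-1) = -x*y*z^2 + x^2*z + y^2*z + z^3 - 3*z
so tr(b^-1 a^-2 b a b a) = tr(a^-1 b a b a b^-1)*tr(a) - tr(a^-1 b a b a b^-1 a)  (eliminate a^-1) = -x^2*y*z^2 + x^3*z + x*y^2*z + x*z^3 - 4*x*z + y
reduce: tr(a^-1 b a b) = tr(b a b)*tr(a) - tr(b a b a)  (eliminate a^-1) = x*y*z - x^2 - z^2 + 2
so tr(a b^-2 a^-2 b a b) = tr(b^-1 a^-2 b a b a)*tr(b) - tr(b^-1 a^-2 b a b a b)  (eliminate b^-1) = -x^2*y^2*z^2 + x^3*y*z + x*y^3*z + x*y*z^3 - 5*x*y*z + x^2 + y^2 + z^2 - 2
tr(b^-2 a^-2 b a b^-1 a) = tr(a b^-2 a^-2 b a)*tr(b) - tr(a b^-2 a^-2 b a b)  (eliminate b^-1) = -x^3*y^3*z + x^4*y^2 + x^2*y^4 + 2*x^2*y^2*z^2 - x^3*y*z - x*y^3*z - x*y*z^3 - 4*x^2*y^2 + 5*x*y*z - x^2 - z^2 + 2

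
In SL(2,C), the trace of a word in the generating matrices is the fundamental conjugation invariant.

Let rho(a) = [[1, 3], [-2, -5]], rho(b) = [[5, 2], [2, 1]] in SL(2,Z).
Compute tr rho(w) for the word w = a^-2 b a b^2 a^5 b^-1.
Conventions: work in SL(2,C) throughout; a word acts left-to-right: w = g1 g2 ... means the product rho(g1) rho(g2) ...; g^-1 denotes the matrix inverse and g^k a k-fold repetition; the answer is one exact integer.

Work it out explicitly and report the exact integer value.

rho(a^-1) = [[-5, -3], [2, 1]]
... * rho(a^-1) = [[-5, -3], [2, 1]]  ->  [[19, 12], [-8, -5]]
... * rho(b) = [[5, 2], [2, 1]]  ->  [[119, 50], [-50, -21]]
... * rho(a) = [[1, 3], [-2, -5]]  ->  [[19, 107], [-8, -45]]
... * rho(b) = [[5, 2], [2, 1]]  ->  [[309, 145], [-130, -61]]
... * rho(b) = [[5, 2], [2, 1]]  ->  [[1835, 763], [-772, -321]]
... * rho(a) = [[1, 3], [-2, -5]]  ->  [[309, 1690], [-130, -711]]
... * rho(a) = [[1, 3], [-2, -5]]  ->  [[-3071, -7523], [1292, 3165]]
... * rho(a) = [[1, 3], [-2, -5]]  ->  [[11975, 28402], [-5038, -11949]]
... * rho(a) = [[1, 3], [-2, -5]]  ->  [[-44829, -106085], [18860, 44631]]
... * rho(a) = [[1, 3], [-2, -5]]  ->  [[167341, 395938], [-70402, -166575]]
... * rho(b^-1) = [[1, -2], [-2, 5]]  ->  [[-624535, 1645008], [262748, -692071]]
tr = -624535 + -692071 = -1316606

-1316606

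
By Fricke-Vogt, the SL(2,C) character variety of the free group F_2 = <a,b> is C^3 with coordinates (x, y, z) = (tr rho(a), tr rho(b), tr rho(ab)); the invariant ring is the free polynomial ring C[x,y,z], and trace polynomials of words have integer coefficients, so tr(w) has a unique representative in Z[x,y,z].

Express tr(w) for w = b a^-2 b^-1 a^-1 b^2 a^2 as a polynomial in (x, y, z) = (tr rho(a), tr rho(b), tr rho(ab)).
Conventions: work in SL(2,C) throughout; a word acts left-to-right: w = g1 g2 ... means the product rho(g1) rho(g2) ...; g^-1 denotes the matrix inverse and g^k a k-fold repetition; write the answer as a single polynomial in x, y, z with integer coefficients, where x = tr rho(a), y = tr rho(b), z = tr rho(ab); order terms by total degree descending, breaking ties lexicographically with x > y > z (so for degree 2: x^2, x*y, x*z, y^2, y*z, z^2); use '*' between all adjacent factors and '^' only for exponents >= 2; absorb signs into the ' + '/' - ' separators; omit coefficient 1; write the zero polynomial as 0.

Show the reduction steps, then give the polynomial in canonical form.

trace(a^2 b) = trace(a)*trace(b a) - trace(b) = x*z - y
use: trace(a^2) = trace(a)*trace(a) - trace(1) = x^2 - 2
trace(b a^2 b) = trace(b)*trace(a^2 b) - trace(a^2) = x*y*z - x^2 - y^2 + 2
trace(b a b a) = trace(b a)*trace(b a) - trace(1) = z^2 - 2
trace(b a b) = trace(b)*trace(a b) - trace(a) = y*z - x
trace(b a^2 b a) = trace(a)*trace(b a b a) - trace(b a b) = x*z^2 - y*z - x
apply: trace(b a^2 b a^-1) = trace(b a^2 b)*trace(a) - trace(b a^2 b a) = x^2*y*z - x^3 - x*y^2 - x*z^2 + y*z + 3*x
trace(b a^2 b a^-2) = trace(b a^2 b a^-1)*trace(a) - trace(b a^2 b) = x^3*y*z - x^4 - x^2*y^2 - x^2*z^2 + 4*x^2 + y^2 - 2
apply: trace(a b^2 a^2) = trace(a)*trace(b^2 a^2) - trace(b^2 a) = x^2*y*z - x^3 - x*y^2 - y*z + 3*x
apply: trace(a b a^2) = trace(a)*trace(b a^2) - trace(b a) = x^2*z - x*y - z
use: trace(b a^2 b^2 a) = trace(b)*trace(a b a^2 b) - trace(a b a^2) = x*y*z^2 - x^2*z - y^2*z + z
use: trace(b a^2 b^2) = trace(b)*trace(a^2 b^2) - trace(a^2 b) = x*y^2*z - x^2*y - y^3 - x*z + 3*y
trace(a b^2 a^2 b a) = trace(a)*trace(b a^2 b^2 a) - trace(b a^2 b^2) = x^2*y*z^2 - x^3*z - 2*x*y^2*z + x^2*y + y^3 + 2*x*z - 3*y
use: trace(a b a b a b) = trace(a b a b)*trace(a b) - trace(b a) = z^3 - 3*z
trace(b a b a b^2 a) = trace(b)*trace(a b a b a b) - trace(a b a b a) = y*z^3 - x*z^2 - 2*y*z + x
trace(a b a b^2) = trace(b)*trace(a b a b) - trace(a b a) = y*z^2 - x*z - y
trace(b a b a b^2) = trace(b)*trace(a b a b^2) - trace(a b a b) = y^2*z^2 - x*y*z - y^2 - z^2 + 2
trace(a b^2 a^2 b a b) = trace(a)*trace(b a b a b^2 a) - trace(b a b a b^2) = x*y*z^3 - x^2*z^2 - y^2*z^2 - x*y*z + x^2 + y^2 + z^2 - 2
trace(b^-1 a b^2 a^2 b a) = trace(a b^2 a^2 b a)*trace(b) - trace(a b^2 a^2 b a b) = x^2*y^2*z^2 - x^3*y*z - 2*x*y^3*z - x*y*z^3 + x^2*y^2 + x^2*z^2 + y^4 + y^2*z^2 + 3*x*y*z - x^2 - 4*y^2 - z^2 + 2
apply: trace(b^-1 a b^2 a^2 b a^-1) = trace(b^-1 a b^2 a^2 b)*trace(a) - trace(b^-1 a b^2 a^2 b a) = -x^2*y^2*z^2 + 2*x^3*y*z + 2*x*y^3*z + x*y*z^3 - x^4 - 2*x^2*y^2 - x^2*z^2 - y^4 - y^2*z^2 - 4*x*y*z + 4*x^2 + 4*y^2 + z^2 - 2
apply: trace(b^2 a^2 b a^-2 b^-1 a) = trace(b^-1 a b^2 a^2 b a^-1)*trace(a) - trace(b^-1 a b^2 a^2 b) = -x^3*y^2*z^2 + 2*x^4*y*z + 2*x^2*y^3*z + x^2*y*z^3 - x^5 - 2*x^3*y^2 - x^3*z^2 - x*y^4 - x*y^2*z^2 - 5*x^2*y*z + 5*x^3 + 5*x*y^2 + x*z^2 + y*z - 5*x
trace(b a^-2 b^-1 a^-1 b^2 a^2) = trace(b^2 a^2 b a^-2 b^-1)*trace(a) - trace(b^2 a^2 b a^-2 b^-1 a) = x^3*y^2*z^2 - x^4*y*z - 2*x^2*y^3*z - x^2*y*z^3 + x^3*y^2 + x*y^4 + x*y^2*z^2 + 5*x^2*y*z - x^3 - 4*x*y^2 - x*z^2 - y*z + 3*x

x^3*y^2*z^2 - x^4*y*z - 2*x^2*y^3*z - x^2*y*z^3 + x^3*y^2 + x*y^4 + x*y^2*z^2 + 5*x^2*y*z - x^3 - 4*x*y^2 - x*z^2 - y*z + 3*x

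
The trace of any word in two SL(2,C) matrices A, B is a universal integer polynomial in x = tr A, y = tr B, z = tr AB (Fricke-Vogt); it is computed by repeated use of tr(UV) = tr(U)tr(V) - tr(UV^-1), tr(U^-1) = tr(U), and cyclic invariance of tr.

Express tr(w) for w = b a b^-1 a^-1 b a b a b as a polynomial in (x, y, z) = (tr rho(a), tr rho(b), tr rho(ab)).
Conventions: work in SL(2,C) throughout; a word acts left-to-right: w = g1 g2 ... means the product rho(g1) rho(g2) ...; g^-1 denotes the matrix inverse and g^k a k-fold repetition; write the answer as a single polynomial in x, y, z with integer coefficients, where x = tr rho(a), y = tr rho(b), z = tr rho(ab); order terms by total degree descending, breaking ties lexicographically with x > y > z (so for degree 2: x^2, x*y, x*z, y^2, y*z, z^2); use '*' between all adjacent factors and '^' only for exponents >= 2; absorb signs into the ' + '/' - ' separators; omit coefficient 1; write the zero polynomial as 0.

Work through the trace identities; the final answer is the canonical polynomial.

-x*y^2*z^3 + 2*x^2*y*z^2 + y^3*z^2 + y*z^4 - x^3*z - x*z^3 - x^2*y - y^3 - 4*y*z^2 + 3*x*z + 3*y

tr(a b a b) = tr(a b) * tr(a b) - tr(1)  (split on a) = z^2 - 2
use: tr(a b a) = tr(a) * tr(b a) - tr(b)  (reduce the a square) = x*z - y
use: tr(b a b a b) = tr(b) * tr(a b a b) - tr(a b a)  (reduce the b square) = y*z^2 - x*z - y
use: tr(b a b a b^2) = tr(b) * tr(b a b a b) - tr(b a b a)  (reduce the b square) = y^2*z^2 - x*y*z - y^2 - z^2 + 2
use: tr(a b a b a b) = tr(b a b a) * tr(b a) - tr(a b)  (split on b) = z^3 - 3*z
tr(b a b) = tr(b) * tr(a b) - tr(a)  (reduce the b square) = y*z - x
tr(a b a b a) = tr(a) * tr(b a b a) - tr(b a b)  (reduce the a square) = x*z^2 - y*z - x
tr(a b^2 a b a b) = tr(b) * tr(a b a b a b) - tr(a b a b a)  (reduce the b square) = y*z^3 - x*z^2 - 2*y*z + x
use: tr(b^2 a b) = tr(b) * tr(b a b) - tr(b a)  (reduce the b square) = y^2*z - x*y - z
apply: tr(a b^2 a b a) = tr(a) * tr(b^2 a b a) - tr(b^2 a b)  (reduce the a square) = x*y*z^2 - x^2*z - y^2*z + z
tr(b a b a b^2 a b) = tr(b) * tr(a b^2 a b a b) - tr(a b^2 a b a)  (reduce the b square) = y^2*z^3 - 2*x*y*z^2 + x^2*z - y^2*z + x*y - z
apply: tr(a b a b a b a b) = tr(b a b a b a) * tr(b a) - tr(a b a b)  (split on b) = z^4 - 4*z^2 + 2
apply: tr(a b a b a b a) = tr(a) * tr(b a b a b a) - tr(b a b a b)  (reduce the a square) = x*z^3 - y*z^2 - 2*x*z + y
tr(b a b a b^2 a b a) = tr(b) * tr(a b a b a b a b) - tr(a b a b a b a)  (reduce the b square) = y*z^4 - x*z^3 - 3*y*z^2 + 2*x*z + y
tr(a^-1 b a b a b^2 a b) = tr(b a b a b^2 a b) * tr(a) - tr(b a b a b^2 a b a)  (eliminate a^-1) = x*y^2*z^3 - 2*x^2*y*z^2 - y*z^4 + x^3*z - x*y^2*z + x*z^3 + x^2*y + 3*y*z^2 - 3*x*z - y
tr(b a b^-1 a^-1 b a b a b) = tr(a^-1 b a b a b^2 a) * tr(b) - tr(a^-1 b a b a b^2 a b)  (eliminate b^-1) = -x*y^2*z^3 + 2*x^2*y*z^2 + y^3*z^2 + y*z^4 - x^3*z - x*z^3 - x^2*y - y^3 - 4*y*z^2 + 3*x*z + 3*y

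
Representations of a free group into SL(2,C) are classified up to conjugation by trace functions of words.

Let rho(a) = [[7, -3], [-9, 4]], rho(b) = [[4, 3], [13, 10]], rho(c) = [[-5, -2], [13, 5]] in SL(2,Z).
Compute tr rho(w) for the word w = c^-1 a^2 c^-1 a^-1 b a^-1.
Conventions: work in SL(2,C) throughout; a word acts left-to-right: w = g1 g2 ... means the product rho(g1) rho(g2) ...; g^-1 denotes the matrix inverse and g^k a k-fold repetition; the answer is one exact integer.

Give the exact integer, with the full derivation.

rho(c^-1) = [[5, 2], [-13, -5]]
... * rho(a) = [[7, -3], [-9, 4]]  ->  [[17, -7], [-46, 19]]
... * rho(a) = [[7, -3], [-9, 4]]  ->  [[182, -79], [-493, 214]]
... * rho(c^-1) = [[5, 2], [-13, -5]]  ->  [[1937, 759], [-5247, -2056]]
... * rho(a^-1) = [[4, 3], [9, 7]]  ->  [[14579, 11124], [-39492, -30133]]
... * rho(b) = [[4, 3], [13, 10]]  ->  [[202928, 154977], [-549697, -419806]]
... * rho(a^-1) = [[4, 3], [9, 7]]  ->  [[2206505, 1693623], [-5977042, -4587733]]
tr = 2206505 + -4587733 = -2381228

-2381228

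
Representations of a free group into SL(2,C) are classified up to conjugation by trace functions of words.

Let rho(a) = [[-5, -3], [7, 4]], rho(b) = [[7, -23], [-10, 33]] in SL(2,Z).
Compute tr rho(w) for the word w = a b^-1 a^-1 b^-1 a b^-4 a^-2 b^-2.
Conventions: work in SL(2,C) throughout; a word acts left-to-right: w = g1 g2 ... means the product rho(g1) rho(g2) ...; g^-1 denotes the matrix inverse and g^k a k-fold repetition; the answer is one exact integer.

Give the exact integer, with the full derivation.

18711836079

rho(a) = [[-5, -3], [7, 4]]
... * rho(b^-1) = [[33, 23], [10, 7]]  ->  [[-195, -136], [271, 189]]
... * rho(a^-1) = [[4, 3], [-7, -5]]  ->  [[172, 95], [-239, -132]]
... * rho(b^-1) = [[33, 23], [10, 7]]  ->  [[6626, 4621], [-9207, -6421]]
... * rho(a) = [[-5, -3], [7, 4]]  ->  [[-783, -1394], [1088, 1937]]
... * rho(b^-1) = [[33, 23], [10, 7]]  ->  [[-39779, -27767], [55274, 38583]]
... * rho(b^-1) = [[33, 23], [10, 7]]  ->  [[-1590377, -1109286], [2209872, 1541383]]
... * rho(b^-1) = [[33, 23], [10, 7]]  ->  [[-63575301, -44343673], [88339606, 61616737]]
... * rho(b^-1) = [[33, 23], [10, 7]]  ->  [[-2541421663, -1772637634], [3531374368, 2463128097]]
... * rho(a^-1) = [[4, 3], [-7, -5]]  ->  [[2242776786, 1238923181], [-3116399207, -1721517381]]
... * rho(a^-1) = [[4, 3], [-7, -5]]  ->  [[298644877, 533714453], [-414975161, -741610716]]
... * rho(b^-1) = [[33, 23], [10, 7]]  ->  [[15192425471, 10604833342], [-21110287473, -14735703715]]
... * rho(b^-1) = [[33, 23], [10, 7]]  ->  [[607398373963, 423659619227], [-843996523759, -588686537884]]
tr = 607398373963 + -588686537884 = 18711836079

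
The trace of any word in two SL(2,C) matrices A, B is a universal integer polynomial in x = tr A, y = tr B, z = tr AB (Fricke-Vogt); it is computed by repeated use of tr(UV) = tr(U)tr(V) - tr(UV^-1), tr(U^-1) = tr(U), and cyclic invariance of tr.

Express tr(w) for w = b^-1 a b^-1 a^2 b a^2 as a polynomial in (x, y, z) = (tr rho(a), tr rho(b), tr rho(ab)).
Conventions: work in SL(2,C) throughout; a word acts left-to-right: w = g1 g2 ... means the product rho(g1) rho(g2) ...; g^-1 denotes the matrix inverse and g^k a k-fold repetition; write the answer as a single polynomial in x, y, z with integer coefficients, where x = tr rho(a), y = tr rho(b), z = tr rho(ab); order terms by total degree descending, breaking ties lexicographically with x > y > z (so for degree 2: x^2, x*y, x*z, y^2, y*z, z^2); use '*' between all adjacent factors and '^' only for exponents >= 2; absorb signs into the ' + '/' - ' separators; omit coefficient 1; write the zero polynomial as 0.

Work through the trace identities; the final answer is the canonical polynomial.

x^4*y^2*z - x^3*y^3 - 2*x^3*y*z^2 + x^2*y^2*z + x^2*z^3 - x^2*z + 3*x*y - z

reduce: tr(b a^2) = tr(a) tr(b a) - tr(b)   [square of a] = x*z - y
reduce: tr(b a^3) = tr(a) tr(b a^2) - tr(b a)   [square of a] = x^2*z - x*y - z
reduce: tr(a b a^3) = tr(a) tr(b a^3) - tr(b a^2)   [square of a] = x^3*z - x^2*y - 2*x*z + y
tr(a^3 b a^2) = tr(a) tr(a b a^3) - tr(a b a^2)   [square of a] = x^4*z - x^3*y - 3*x^2*z + 2*x*y + z
tr(b a b a) = tr(b a) tr(b a) - tr(1)   [split at a repeated b] = z^2 - 2
reduce: tr(b a b) = tr(b) tr(a b) - tr(a)   [square of b] = y*z - x
tr(b a^2 b a) = tr(a) tr(b a b a) - tr(b a b)   [square of a] = x*z^2 - y*z - x
so tr(a^2) = tr(a) tr(a) - tr(1)   [square of a] = x^2 - 2
tr(b a^2 b) = tr(b) tr(a^2 b) - tr(a^2)   [square of b] = x*y*z - x^2 - y^2 + 2
so tr(b a^2 b a^2) = tr(a) tr(b a^2 b a) - tr(b a^2 b)   [square of a] = x^2*z^2 - 2*x*y*z + y^2 - 2
tr(a^3 b a^2 b) = tr(a) tr(b a^2 b a^2) - tr(b a^2 b a)   [square of a] = x^3*z^2 - 2*x^2*y*z + x*y^2 - x*z^2 + y*z - x
tr(a^2 b a^2 b^-1 a) = tr(a^3 b a^2) tr(b) - tr(a^3 b a^2 b)   [inverse elimination on b] = x^4*y*z - x^3*y^2 - x^3*z^2 - x^2*y*z + x*y^2 + x*z^2 + x
reduce: tr(b a b a b a) = tr(a b) tr(a b a b) - tr(a^-1 b^-1)   [split at a repeated a] = z^3 - 3*z
tr(b a b a b) = tr(b) tr(a b a b) - tr(a b a)   [square of b] = y*z^2 - x*z - y
tr(b a b a^2 b a) = tr(a) tr(b a b a b a) - tr(b a b a b)   [square of a] = x*z^3 - y*z^2 - 2*x*z + y
tr(b^2 a b) = tr(b) tr(a b^2) - tr(a b)   [square of b] = y^2*z - x*y - z
reduce: tr(b a b a^2 b) = tr(a) tr(b^2 a b a) - tr(b^2 a b)   [square of a] = x*y*z^2 - x^2*z - y^2*z + z
tr(a b a^2 b a^2 b) = tr(a) tr(b a b a^2 b a) - tr(b a b a^2 b)   [square of a] = x^2*z^3 - 2*x*y*z^2 - x^2*z + y^2*z + x*y - z
reduce: tr(a^2 b a^2 b^-1 a b) = tr(a b a^2 b a^2) tr(b) - tr(a b a^2 b a^2 b)   [inverse elimination on b] = x^3*y*z^2 - 2*x^2*y^2*z - x^2*z^3 + x*y^3 + x*y*z^2 + x^2*z - 2*x*y + z
so tr(b^-1 a b^-1 a^2 b a^2) = tr(a^2 b a^2 b^-1 a) tr(b) - tr(a^2 b a^2 b^-1 a b)   [inverse elimination on b] = x^4*y^2*z - x^3*y^3 - 2*x^3*y*z^2 + x^2*y^2*z + x^2*z^3 - x^2*z + 3*x*y - z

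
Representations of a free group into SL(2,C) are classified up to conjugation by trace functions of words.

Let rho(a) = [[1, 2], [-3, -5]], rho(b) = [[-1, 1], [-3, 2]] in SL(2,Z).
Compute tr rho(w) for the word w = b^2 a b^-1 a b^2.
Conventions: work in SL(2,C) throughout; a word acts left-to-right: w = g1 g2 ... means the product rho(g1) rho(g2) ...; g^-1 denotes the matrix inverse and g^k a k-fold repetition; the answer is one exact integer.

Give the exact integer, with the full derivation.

319

rho(b) = [[-1, 1], [-3, 2]]
... * rho(b) = [[-1, 1], [-3, 2]]  ->  [[-2, 1], [-3, 1]]
... * rho(a) = [[1, 2], [-3, -5]]  ->  [[-5, -9], [-6, -11]]
... * rho(b^-1) = [[2, -1], [3, -1]]  ->  [[-37, 14], [-45, 17]]
... * rho(a) = [[1, 2], [-3, -5]]  ->  [[-79, -144], [-96, -175]]
... * rho(b) = [[-1, 1], [-3, 2]]  ->  [[511, -367], [621, -446]]
... * rho(b) = [[-1, 1], [-3, 2]]  ->  [[590, -223], [717, -271]]
tr = 590 + -271 = 319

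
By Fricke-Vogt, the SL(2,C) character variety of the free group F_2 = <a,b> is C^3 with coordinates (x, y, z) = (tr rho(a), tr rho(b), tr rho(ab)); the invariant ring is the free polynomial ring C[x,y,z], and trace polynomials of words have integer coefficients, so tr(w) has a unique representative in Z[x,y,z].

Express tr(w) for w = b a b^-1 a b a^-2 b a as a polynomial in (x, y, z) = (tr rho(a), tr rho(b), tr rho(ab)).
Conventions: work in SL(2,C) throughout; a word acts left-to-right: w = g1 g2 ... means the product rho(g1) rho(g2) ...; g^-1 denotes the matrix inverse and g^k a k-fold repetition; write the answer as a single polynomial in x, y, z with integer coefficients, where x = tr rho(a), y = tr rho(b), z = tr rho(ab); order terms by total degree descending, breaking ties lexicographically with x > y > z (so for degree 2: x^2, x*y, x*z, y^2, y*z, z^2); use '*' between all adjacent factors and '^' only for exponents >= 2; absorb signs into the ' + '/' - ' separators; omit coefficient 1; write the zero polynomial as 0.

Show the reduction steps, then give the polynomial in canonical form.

x^3*y^2*z^2 - x^4*y*z - x^2*y^3*z - 2*x^2*y*z^3 + x^3*z^2 + x*z^4 + 6*x^2*y*z + y^3*z + y*z^3 - x^3 - x*y^2 - 5*x*z^2 - 3*y*z + 3*x

use: tr(a b a b) = tr(a b) tr(a b) - tr(1)   [split at repeated a] = z^2 - 2
tr(a b a) = tr(a) tr(b a) - tr(b) = x*z - y
tr(b^2 a b a) = tr(b) tr(a b a b) - tr(a b a) = y*z^2 - x*z - y
tr(b a b) = tr(b) tr(a b) - tr(a) = y*z - x
tr(b^2 a b) = tr(b) tr(b a b) - tr(b a) = y^2*z - x*y - z
apply: tr(b a b a^2 b) = tr(a) tr(b^2 a b a) - tr(b^2 a b) = x*y*z^2 - x^2*z - y^2*z + z
use: tr(b a b a b a) = tr(b a) tr(b a b a) - tr(b^-1 a^-1)   [split at repeated b] = z^3 - 3*z
use: tr(b a b a^2 b a) = tr(a) tr(b a b a b a) - tr(b a b a b) = x*z^3 - y*z^2 - 2*x*z + y
use: tr(a^-1 b a b a^2 b) = tr(b a b a^2 b) tr(a) - tr(b a b a^2 b a) = x^2*y*z^2 - x^3*z - x*y^2*z - x*z^3 + y*z^2 + 3*x*z - y
apply: tr(a b a^-2 b a b a) = tr(a^-1 b a b a^2 b) tr(a) - tr(a^-1 b a b a^2 b a) = x^3*y*z^2 - x^4*z - x^2*y^2*z - x^2*z^3 + 4*x^2*z + y^2*z - x*y - z
apply: tr(a b a b a) = tr(a) tr(b a b a) - tr(b a b) = x*z^2 - y*z - x
use: tr(b a b a b a b) = tr(b) tr(a b a b a b) - tr(a b a b a) = y*z^3 - x*z^2 - 2*y*z + x
apply: tr(b a b a b a b a) = tr(a b) tr(a b a b a b) - tr(a^-1 b^-1 a^-1 b^-1)   [split at repeated a] = z^4 - 4*z^2 + 2
use: tr(a^-1 b a b a b a b) = tr(b a b a b a b) tr(a) - tr(b a b a b a b a) = x*y*z^3 - x^2*z^2 - z^4 - 2*x*y*z + x^2 + 4*z^2 - 2
use: tr(a b a^-2 b a b a b) = tr(a^-1 b a b a b a b) tr(a) - tr(a^-1 b a b a b a b a) = x^2*y*z^3 - x^3*z^2 - x*z^4 - 2*x^2*y*z - y*z^3 + x^3 + 5*x*z^2 + 2*y*z - 3*x
apply: tr(b a b^-1 a b a^-2 b a) = tr(a b a^-2 b a b a) tr(b) - tr(a b a^-2 b a b a b) = x^3*y^2*z^2 - x^4*y*z - x^2*y^3*z - 2*x^2*y*z^3 + x^3*z^2 + x*z^4 + 6*x^2*y*z + y^3*z + y*z^3 - x^3 - x*y^2 - 5*x*z^2 - 3*y*z + 3*x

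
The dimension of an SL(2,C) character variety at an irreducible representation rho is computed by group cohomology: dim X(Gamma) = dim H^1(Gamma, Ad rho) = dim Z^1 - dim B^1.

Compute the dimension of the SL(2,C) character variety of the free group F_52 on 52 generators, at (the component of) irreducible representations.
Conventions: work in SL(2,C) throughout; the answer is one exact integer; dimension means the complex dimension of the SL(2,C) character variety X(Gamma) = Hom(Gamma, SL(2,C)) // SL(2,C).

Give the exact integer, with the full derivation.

153

The free group F_52: 52 generators, no relators.
Z^1(Gamma, Ad rho) = (sl_2)^52: a cocycle is a free choice of one sl_2 vector per generator, so dim Z^1 = 3*52 = 156.
Irreducibility makes the coboundary map sl_2 -> Z^1 injective (trivial centralizer), so dim B^1 = 3.
dim X = dim H^1 = dim Z^1 - dim B^1 = 156 - 3 = 153.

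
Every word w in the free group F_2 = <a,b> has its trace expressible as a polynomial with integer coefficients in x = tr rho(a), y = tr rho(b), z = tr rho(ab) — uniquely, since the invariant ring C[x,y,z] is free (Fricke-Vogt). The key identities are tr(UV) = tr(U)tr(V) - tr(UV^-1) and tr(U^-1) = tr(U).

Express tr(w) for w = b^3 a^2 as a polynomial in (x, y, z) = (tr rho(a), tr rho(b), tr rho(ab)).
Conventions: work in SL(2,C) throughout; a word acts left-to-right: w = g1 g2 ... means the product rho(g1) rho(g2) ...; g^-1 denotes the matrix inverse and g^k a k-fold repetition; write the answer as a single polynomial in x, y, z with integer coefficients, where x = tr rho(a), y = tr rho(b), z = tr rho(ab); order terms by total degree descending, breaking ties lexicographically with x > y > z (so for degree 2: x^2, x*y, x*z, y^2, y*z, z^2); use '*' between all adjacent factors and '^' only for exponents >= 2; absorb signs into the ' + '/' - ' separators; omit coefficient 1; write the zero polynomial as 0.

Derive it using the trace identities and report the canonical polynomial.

trace(b^2 a) = trace(b)*trace(a b) - trace(a) = y*z - x
trace(b^2) = trace(b)*trace(b) - trace(1) = y^2 - 2
next, trace(b a^2 b) = trace(a)*trace(b^2 a) - trace(b^2) = x*y*z - x^2 - y^2 + 2
trace(b a^2) = trace(a)*trace(b a) - trace(b) = x*z - y
trace(b^3 a^2) = trace(b)*trace(b a^2 b) - trace(b a^2) = x*y^2*z - x^2*y - y^3 - x*z + 3*y

x*y^2*z - x^2*y - y^3 - x*z + 3*y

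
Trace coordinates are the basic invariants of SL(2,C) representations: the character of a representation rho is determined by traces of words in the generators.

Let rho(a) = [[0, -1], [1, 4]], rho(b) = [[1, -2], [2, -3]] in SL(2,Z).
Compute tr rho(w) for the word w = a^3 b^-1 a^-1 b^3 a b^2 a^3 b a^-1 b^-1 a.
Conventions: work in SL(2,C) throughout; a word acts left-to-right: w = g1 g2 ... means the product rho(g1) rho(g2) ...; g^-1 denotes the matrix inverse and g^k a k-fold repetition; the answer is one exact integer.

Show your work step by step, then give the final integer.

1493105870

rho(a) = [[0, -1], [1, 4]]
... * rho(a) = [[0, -1], [1, 4]]  ->  [[-1, -4], [4, 15]]
... * rho(a) = [[0, -1], [1, 4]]  ->  [[-4, -15], [15, 56]]
... * rho(b^-1) = [[-3, 2], [-2, 1]]  ->  [[42, -23], [-157, 86]]
... * rho(a^-1) = [[4, 1], [-1, 0]]  ->  [[191, 42], [-714, -157]]
... * rho(b) = [[1, -2], [2, -3]]  ->  [[275, -508], [-1028, 1899]]
... * rho(b) = [[1, -2], [2, -3]]  ->  [[-741, 974], [2770, -3641]]
... * rho(b) = [[1, -2], [2, -3]]  ->  [[1207, -1440], [-4512, 5383]]
... * rho(a) = [[0, -1], [1, 4]]  ->  [[-1440, -6967], [5383, 26044]]
... * rho(b) = [[1, -2], [2, -3]]  ->  [[-15374, 23781], [57471, -88898]]
... * rho(b) = [[1, -2], [2, -3]]  ->  [[32188, -40595], [-120325, 151752]]
... * rho(a) = [[0, -1], [1, 4]]  ->  [[-40595, -194568], [151752, 727333]]
... * rho(a) = [[0, -1], [1, 4]]  ->  [[-194568, -737677], [727333, 2757580]]
... * rho(a) = [[0, -1], [1, 4]]  ->  [[-737677, -2756140], [2757580, 10302987]]
... * rho(b) = [[1, -2], [2, -3]]  ->  [[-6249957, 9743774], [23363554, -36424121]]
... * rho(a^-1) = [[4, 1], [-1, 0]]  ->  [[-34743602, -6249957], [129878337, 23363554]]
... * rho(b^-1) = [[-3, 2], [-2, 1]]  ->  [[116730720, -75737161], [-436362119, 283120228]]
... * rho(a) = [[0, -1], [1, 4]]  ->  [[-75737161, -419679364], [283120228, 1568843031]]
tr = -75737161 + 1568843031 = 1493105870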